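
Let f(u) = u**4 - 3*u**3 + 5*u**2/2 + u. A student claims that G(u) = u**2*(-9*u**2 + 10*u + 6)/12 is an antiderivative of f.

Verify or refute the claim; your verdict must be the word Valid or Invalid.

d/du[G] = -3*u**3 + 5*u**2/2 + u
d/du[G] - f(u) = -u**4 != 0.

Invalid: d/du[G] - f = -u**4, which is not 0.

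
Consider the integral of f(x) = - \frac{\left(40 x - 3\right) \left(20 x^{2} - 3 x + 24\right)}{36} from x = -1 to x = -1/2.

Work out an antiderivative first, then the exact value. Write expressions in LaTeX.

Antiderivative: F(x) = - \frac{\left(20 x^{2} - 3 x + 24\right)^{2}}{72}; value = \frac{1705}{96}

f matches the chain-rule pattern g'(h)*h' with inner function h(x) = - \frac{5 x^{2}}{3} + \frac{x}{4} - 2; substituting u = h(x) collapses the integral.
F(x) = - \frac{\left(20 x^{2} - 3 x + 24\right)^{2}}{72} is an antiderivative of f.
Check: d/dx[- \frac{\left(20 x^{2} - 3 x + 24\right)^{2}}{72}] = - \frac{200 x^{3}}{9} + 5 x^{2} - \frac{323 x}{12} + 2, which equals f(x).
F(-1/2) = - \frac{3721}{288}; F(-1) = - \frac{2209}{72}.
Integral = F(-1/2) - F(-1) = \frac{1705}{96}.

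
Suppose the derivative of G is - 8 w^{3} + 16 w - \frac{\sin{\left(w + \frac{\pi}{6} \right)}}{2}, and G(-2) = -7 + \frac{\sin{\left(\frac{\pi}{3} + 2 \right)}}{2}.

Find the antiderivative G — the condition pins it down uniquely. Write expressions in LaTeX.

G(w) = - 2 w^{4} + 8 w^{2} + \frac{\cos{\left(w + \frac{\pi}{6} \right)}}{2} - 7

The integrand splits into summands that can be handled one at a time.
A general antiderivative is - 2 \left(2 - w^{2}\right)^{2} + \frac{\cos{\left(w + \frac{\pi}{6} \right)}}{2} + C.
The condition gives C = -7 + \frac{\sin{\left(\frac{\pi}{3} + 2 \right)}}{2} - (-8 + \frac{\sin{\left(\frac{\pi}{3} + 2 \right)}}{2}) = 1.
So G(w) = - 2 w^{4} + 8 w^{2} + \frac{\cos{\left(w + \frac{\pi}{6} \right)}}{2} - 7.
Check: d/dw[- 2 w^{4} + 8 w^{2} + \frac{\cos{\left(w + \frac{\pi}{6} \right)}}{2} - 7] = - 8 w^{3} + 16 w - \frac{\sin{\left(w + \frac{\pi}{6} \right)}}{2} = G'(w).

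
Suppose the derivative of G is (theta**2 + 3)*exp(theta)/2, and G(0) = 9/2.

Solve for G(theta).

G(theta) = theta**2*exp(theta)/2 - theta*exp(theta) + 5*exp(theta)/2 + 2

G'(theta) has the shape u'v + uv' for u = theta**2/2 - theta + 5/2 and v = exp(theta) — it is the derivative of the product u*v.
A general antiderivative is (theta**2 - 2*theta + 5)*exp(theta)/2 + C.
The condition gives C = 9/2 - (5/2) = 2.
So G(theta) = theta**2*exp(theta)/2 - theta*exp(theta) + 5*exp(theta)/2 + 2.
Check: d/dtheta[theta**2*exp(theta)/2 - theta*exp(theta) + 5*exp(theta)/2 + 2] = theta**2*exp(theta)/2 + 3*exp(theta)/2, which equals G'(theta).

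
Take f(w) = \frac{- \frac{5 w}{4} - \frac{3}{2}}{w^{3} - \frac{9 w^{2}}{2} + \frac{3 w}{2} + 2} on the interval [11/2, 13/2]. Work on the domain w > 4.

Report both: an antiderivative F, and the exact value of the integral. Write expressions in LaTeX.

Antiderivative: F(w) = - \frac{13 \log{\left(w - 4 \right)}}{27} + \frac{11 \log{\left(w - 1 \right)}}{18} - \frac{7 \log{\left(w + \frac{1}{2} \right)}}{54}; value = - \frac{11 \log{\left(\frac{9}{2} \right)}}{18} - \frac{13 \log{\left(\frac{5}{2} \right)}}{27} - \frac{7 \log{\left(7 \right)}}{54} + \frac{13 \log{\left(\frac{3}{2} \right)}}{27} + \frac{7 \log{\left(6 \right)}}{54} + \frac{11 \log{\left(\frac{11}{2} \right)}}{18}

Factor the denominator (2 \left(w - 4\right) \left(w - 1\right) \left(2 w + 1\right)) and decompose: f = - \frac{7}{27 \left(2 w + 1\right)} + \frac{11}{18 \left(w - 1\right)} - \frac{13}{27 \left(w - 4\right)}; each piece integrates to a log, atan, or power term.
F(w) = - \frac{13 \log{\left(w - 4 \right)}}{27} + \frac{11 \log{\left(w - 1 \right)}}{18} - \frac{7 \log{\left(w + \frac{1}{2} \right)}}{54} is an antiderivative of f.
Check: d/dw[- \frac{13 \log{\left(w - 4 \right)}}{27} + \frac{11 \log{\left(w - 1 \right)}}{18} - \frac{7 \log{\left(w + \frac{1}{2} \right)}}{54}] = \frac{- 5 w - 6}{4 w^{3} - 18 w^{2} + 6 w + 8}, which equals f(w).
F(13/2) = - \frac{13 \log{\left(\frac{5}{2} \right)}}{27} - \frac{7 \log{\left(7 \right)}}{54} + \frac{11 \log{\left(\frac{11}{2} \right)}}{18}; F(11/2) = - \frac{7 \log{\left(6 \right)}}{54} - \frac{13 \log{\left(\frac{3}{2} \right)}}{27} + \frac{11 \log{\left(\frac{9}{2} \right)}}{18}.
Integral = F(13/2) - F(11/2) = - \frac{11 \log{\left(\frac{9}{2} \right)}}{18} - \frac{13 \log{\left(\frac{5}{2} \right)}}{27} - \frac{7 \log{\left(7 \right)}}{54} + \frac{13 \log{\left(\frac{3}{2} \right)}}{27} + \frac{7 \log{\left(6 \right)}}{54} + \frac{11 \log{\left(\frac{11}{2} \right)}}{18}.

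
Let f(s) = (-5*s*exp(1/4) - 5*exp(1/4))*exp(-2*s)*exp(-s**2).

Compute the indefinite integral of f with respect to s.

The substitution u = -s**2 - 2*s + 1/4 works: f is exactly (dF/du)*(du/ds) for that inner function.
Check: d/ds[5*exp(1/4)*exp(-2*s)*exp(-s**2)/2] = (-5*s*exp(1/4) - 5*exp(1/4))*exp(-2*s)*exp(-s**2) = f(s).

F(s) = 5*exp(1/4)*exp(-2*s)*exp(-s**2)/2 + C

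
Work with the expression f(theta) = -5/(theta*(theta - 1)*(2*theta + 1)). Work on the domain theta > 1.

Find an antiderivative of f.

The denominator factors as theta*(theta - 1)*(2*theta + 1); partial fractions split f into directly integrable pieces: -20/(3*(2*theta + 1)) - 5/(3*(theta - 1)) + 5/theta.
Check: d/dtheta[5*log(theta) - 5*log(theta - 1)/3 - 10*log(theta + 1/2)/3] = -5/(2*theta**3 - theta**2 - theta), which equals f(theta).

An antiderivative is F(theta) = 5*log(theta) - 5*log(theta - 1)/3 - 10*log(theta + 1/2)/3.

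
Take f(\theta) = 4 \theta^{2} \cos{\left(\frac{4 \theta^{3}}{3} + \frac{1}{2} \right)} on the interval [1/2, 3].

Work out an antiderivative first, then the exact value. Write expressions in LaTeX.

Antiderivative: F(\theta) = \sin{\left(\frac{4 \theta^{3}}{3} + \frac{1}{2} \right)}; value = \sin{\left(\frac{73}{2} \right)} - \sin{\left(\frac{2}{3} \right)}

The substitution u = \frac{4 \theta^{3}}{3} + \frac{1}{2} works: f is exactly (dF/du)*(du/d\theta) for that inner function.
F(\theta) = \sin{\left(\frac{4 \theta^{3}}{3} + \frac{1}{2} \right)} is an antiderivative of f.
Check: d/d\theta[\sin{\left(\frac{4 \theta^{3}}{3} + \frac{1}{2} \right)}] = 4 \theta^{2} \cos{\left(\frac{4 \theta^{3}}{3} + \frac{1}{2} \right)} = f(\theta).
F(3) = \sin{\left(\frac{73}{2} \right)}; F(1/2) = \sin{\left(\frac{2}{3} \right)}.
Integral = F(3) - F(1/2) = \sin{\left(\frac{73}{2} \right)} - \sin{\left(\frac{2}{3} \right)}.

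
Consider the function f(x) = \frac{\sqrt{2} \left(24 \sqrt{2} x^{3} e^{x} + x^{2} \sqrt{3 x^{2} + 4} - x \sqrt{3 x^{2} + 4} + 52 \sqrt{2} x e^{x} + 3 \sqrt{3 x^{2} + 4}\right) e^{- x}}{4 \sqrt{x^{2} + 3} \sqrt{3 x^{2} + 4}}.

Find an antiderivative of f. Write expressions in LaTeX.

f has the shape u'v + uv' for u = - 2 \sqrt{\frac{x^{2}}{2} + \frac{3}{2}} and v = - 2 \sqrt{\frac{3 x^{2}}{2} + 2} + \frac{e^{- x}}{4} — it is the derivative of the product u*v.
Check: d/dx[\frac{\sqrt{2} \sqrt{x^{2} + 3} \left(4 \sqrt{2} \sqrt{3 x^{2} + 4} e^{x} - 1\right) e^{- x}}{4}] = \frac{\left(48 x^{3} e^{x} + \sqrt{2} x^{2} \sqrt{3 x^{2} + 4} - \sqrt{2} x \sqrt{3 x^{2} + 4} + 104 x e^{x} + 3 \sqrt{2} \sqrt{3 x^{2} + 4}\right) e^{- x}}{4 \sqrt{x^{2} + 3} \sqrt{3 x^{2} + 4}}, which equals f(x).

An antiderivative is F(x) = \frac{\sqrt{2} \sqrt{x^{2} + 3} \left(4 \sqrt{2} \sqrt{3 x^{2} + 4} e^{x} - 1\right) e^{- x}}{4}.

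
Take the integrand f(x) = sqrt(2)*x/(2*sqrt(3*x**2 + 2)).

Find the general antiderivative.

The substitution u = 3*x**2/2 + 1 works: f is exactly (dF/du)*(du/dx) for that inner function.
Check: d/dx[sqrt(3*x**2/2 + 1)/3] = sqrt(2)*x/(2*sqrt(3*x**2 + 2)) = f(x).

F(x) = sqrt(3*x**2/2 + 1)/3 + C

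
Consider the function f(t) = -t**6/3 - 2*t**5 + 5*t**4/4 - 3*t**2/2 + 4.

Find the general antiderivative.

F(t) = -t**7/21 - t**6/3 + t**5/4 - t**3/2 + 4*t + C

The integrand splits into summands that can be handled one at a time.
Check: d/dt[-t**7/21 - t**6/3 + t**5/4 - t**3/2 + 4*t] = -t**6/3 - 2*t**5 + 5*t**4/4 - 3*t**2/2 + 4 = f(t).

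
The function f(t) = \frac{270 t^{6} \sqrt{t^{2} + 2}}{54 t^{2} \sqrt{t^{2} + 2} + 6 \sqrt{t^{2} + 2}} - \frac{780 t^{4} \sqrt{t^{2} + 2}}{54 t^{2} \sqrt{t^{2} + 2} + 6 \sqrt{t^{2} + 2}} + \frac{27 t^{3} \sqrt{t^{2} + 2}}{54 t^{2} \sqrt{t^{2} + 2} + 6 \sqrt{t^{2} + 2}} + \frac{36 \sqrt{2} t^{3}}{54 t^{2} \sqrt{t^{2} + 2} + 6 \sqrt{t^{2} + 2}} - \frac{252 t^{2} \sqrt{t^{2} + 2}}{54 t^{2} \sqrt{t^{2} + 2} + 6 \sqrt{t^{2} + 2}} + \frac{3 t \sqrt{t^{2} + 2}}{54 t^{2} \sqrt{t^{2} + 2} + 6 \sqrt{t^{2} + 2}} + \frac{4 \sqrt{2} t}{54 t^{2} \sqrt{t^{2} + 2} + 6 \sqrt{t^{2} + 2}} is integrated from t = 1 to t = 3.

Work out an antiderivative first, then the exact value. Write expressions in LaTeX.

Antiderivative: F(t) = t^{5} - 5 t^{3} + \frac{t^{2}}{4} - 3 t + \frac{2 \sqrt{2 t^{2} + 4}}{3} + \operatorname{atan}{\left(3 t \right)}; value = - \frac{2 \sqrt{6}}{3} - \operatorname{atan}{\left(3 \right)} + \operatorname{atan}{\left(9 \right)} + \frac{2 \sqrt{22}}{3} + 108

Integrate term by term and add the pieces.
F(t) = t^{5} - 5 t^{3} + \frac{t^{2}}{4} - 3 t + \frac{2 \sqrt{2 t^{2} + 4}}{3} + \operatorname{atan}{\left(3 t \right)} is an antiderivative of f.
Check: d/dt[t^{5} - 5 t^{3} + \frac{t^{2}}{4} - 3 t + \frac{2 \sqrt{2 t^{2} + 4}}{3} + \operatorname{atan}{\left(3 t \right)}] = \frac{270 t^{6} \sqrt{t^{2} + 2} - 780 t^{4} \sqrt{t^{2} + 2} + 27 t^{3} \sqrt{t^{2} + 2} + 36 \sqrt{2} t^{3} - 252 t^{2} \sqrt{t^{2} + 2} + 3 t \sqrt{t^{2} + 2} + 4 \sqrt{2} t}{54 t^{2} \sqrt{t^{2} + 2} + 6 \sqrt{t^{2} + 2}}, which equals f(t).
F(3) = \operatorname{atan}{\left(9 \right)} + \frac{2 \sqrt{22}}{3} + \frac{405}{4}; F(1) = - \frac{27}{4} + \operatorname{atan}{\left(3 \right)} + \frac{2 \sqrt{6}}{3}.
Integral = F(3) - F(1) = - \frac{2 \sqrt{6}}{3} - \operatorname{atan}{\left(3 \right)} + \operatorname{atan}{\left(9 \right)} + \frac{2 \sqrt{22}}{3} + 108.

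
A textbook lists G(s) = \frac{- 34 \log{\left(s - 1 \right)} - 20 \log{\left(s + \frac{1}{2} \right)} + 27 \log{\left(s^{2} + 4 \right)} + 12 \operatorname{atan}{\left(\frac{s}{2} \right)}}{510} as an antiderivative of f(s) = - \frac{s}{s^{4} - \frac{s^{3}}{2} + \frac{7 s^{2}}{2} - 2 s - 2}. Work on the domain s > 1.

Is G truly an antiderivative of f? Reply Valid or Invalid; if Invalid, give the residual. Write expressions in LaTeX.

d/ds[G] = - \frac{s}{2 s^{4} - s^{3} + 7 s^{2} - 4 s - 4}
d/ds[G] - f(s) = \frac{s}{2 s^{4} - s^{3} + 7 s^{2} - 4 s - 4} != 0.

Invalid: d/ds[G] - f = \frac{s}{2 s^{4} - s^{3} + 7 s^{2} - 4 s - 4}, which is not 0.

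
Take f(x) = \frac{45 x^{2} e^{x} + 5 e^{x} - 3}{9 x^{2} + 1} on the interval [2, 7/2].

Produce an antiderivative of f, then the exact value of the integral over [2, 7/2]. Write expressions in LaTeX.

Antiderivative: F(x) = 5 e^{x} - \operatorname{atan}{\left(3 x \right)}; value = - 5 e^{2} - \operatorname{atan}{\left(\frac{21}{2} \right)} + \operatorname{atan}{\left(6 \right)} + 5 e^{\frac{7}{2}}

Since d/dx undoes antidifferentiation here, F'(x) = f(x) is required of F(x).
F(x) = 5 e^{x} - \operatorname{atan}{\left(3 x \right)} is an antiderivative of f.
Check: d/dx[5 e^{x} - \operatorname{atan}{\left(3 x \right)}] = \frac{45 x^{2} e^{x} + 5 e^{x} - 3}{9 x^{2} + 1} = f(x).
F(7/2) = - \operatorname{atan}{\left(\frac{21}{2} \right)} + 5 e^{\frac{7}{2}}; F(2) = - \operatorname{atan}{\left(6 \right)} + 5 e^{2}.
Integral = F(7/2) - F(2) = - 5 e^{2} - \operatorname{atan}{\left(\frac{21}{2} \right)} + \operatorname{atan}{\left(6 \right)} + 5 e^{\frac{7}{2}}.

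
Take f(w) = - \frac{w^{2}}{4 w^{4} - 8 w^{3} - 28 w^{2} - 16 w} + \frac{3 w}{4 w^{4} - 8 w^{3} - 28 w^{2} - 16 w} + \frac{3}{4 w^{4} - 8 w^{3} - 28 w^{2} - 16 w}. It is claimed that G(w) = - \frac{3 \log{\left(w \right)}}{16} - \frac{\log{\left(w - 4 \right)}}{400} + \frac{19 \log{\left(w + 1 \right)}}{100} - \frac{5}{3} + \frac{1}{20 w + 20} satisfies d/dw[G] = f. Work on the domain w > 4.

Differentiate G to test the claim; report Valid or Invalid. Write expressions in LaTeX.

d/dw[G] = \frac{- w^{2} + 3 w + 3}{4 w^{4} - 8 w^{3} - 28 w^{2} - 16 w}
This equals f(w) exactly, so the claim holds.

Valid: G'(w) = f(w).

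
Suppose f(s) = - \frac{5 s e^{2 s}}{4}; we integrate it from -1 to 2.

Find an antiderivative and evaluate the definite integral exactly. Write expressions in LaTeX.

Recognize the product-rule pattern: f = u'v + uv' with u = \frac{5}{16} - \frac{5 s}{8}, v = e^{2 s}, so integration by parts undoes it.
F(s) = - \frac{5 s e^{2 s}}{8} + \frac{5 e^{2 s}}{16} is an antiderivative of f.
Check: d/ds[- \frac{5 s e^{2 s}}{8} + \frac{5 e^{2 s}}{16}] = - \frac{5 s e^{2 s}}{4} = f(s).
F(2) = - \frac{15 e^{4}}{16}; F(-1) = \frac{15}{16 e^{2}}.
Integral = F(2) - F(-1) = - \frac{15 e^{4}}{16} - \frac{15}{16 e^{2}}.

Antiderivative: F(s) = - \frac{5 s e^{2 s}}{8} + \frac{5 e^{2 s}}{16}; value = - \frac{15 e^{4}}{16} - \frac{15}{16 e^{2}}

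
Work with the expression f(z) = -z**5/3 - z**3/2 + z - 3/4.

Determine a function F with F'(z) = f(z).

Integrate term by term and add the pieces.
Check: d/dz[-z**6/18 - z**4/8 + z**2/2 - 3*z/4] = -z**5/3 - z**3/2 + z - 3/4 = f(z).

An antiderivative is F(z) = -z**6/18 - z**4/8 + z**2/2 - 3*z/4.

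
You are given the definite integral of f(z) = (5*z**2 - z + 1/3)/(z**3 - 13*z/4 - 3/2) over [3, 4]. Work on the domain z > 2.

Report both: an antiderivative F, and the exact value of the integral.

Factor the denominator (3*(z - 2)*(2*z + 1)*(2*z + 3)) and decompose: f = 157/(21*(2*z + 3)) - 5/(3*(2*z + 1)) + 44/(21*(z - 2)); each piece integrates to a log, atan, or power term.
F(z) = (88*log(z - 2) - 35*log(z + 1/2) + 157*log(z + 3/2))/42 is an antiderivative of f.
Check: d/dz[(88*log(z - 2) - 35*log(z + 1/2) + 157*log(z + 3/2))/42] = (60*z**2 - 12*z + 4)/(12*z**3 - 39*z - 18), which equals f(z).
F(4) = -5*log(9/2)/6 + 44*log(2)/21 + 157*log(11/2)/42; F(3) = -5*log(7/2)/6 + 157*log(9/2)/42.
Integral = F(4) - F(3) = -32*log(9/2)/7 + 5*log(7/2)/6 + 44*log(2)/21 + 157*log(11/2)/42.

Antiderivative: F(z) = (88*log(z - 2) - 35*log(z + 1/2) + 157*log(z + 3/2))/42; value = -32*log(9/2)/7 + 5*log(7/2)/6 + 44*log(2)/21 + 157*log(11/2)/42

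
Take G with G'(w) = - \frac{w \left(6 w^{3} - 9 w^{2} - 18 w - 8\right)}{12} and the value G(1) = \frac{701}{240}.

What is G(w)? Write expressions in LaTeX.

G(w) = - \frac{24 w^{5} - 45 w^{4} - 120 w^{3} - 80 w^{2} - 480}{240}

Any candidate G(w) must reproduce the stated G'(w) exactly.
A general antiderivative is - \frac{w^{5}}{10} + \frac{3 w^{4}}{16} + \frac{w^{3}}{2} + \frac{w^{2}}{3} + C.
The condition gives C = \frac{701}{240} - (\frac{221}{240}) = 2.
So G(w) = - \frac{24 w^{5} - 45 w^{4} - 120 w^{3} - 80 w^{2} - 480}{240}.
Check: d/dw[- \frac{24 w^{5} - 45 w^{4} - 120 w^{3} - 80 w^{2} - 480}{240}] = - \frac{w^{4}}{2} + \frac{3 w^{3}}{4} + \frac{3 w^{2}}{2} + \frac{2 w}{3}, which equals G'(w).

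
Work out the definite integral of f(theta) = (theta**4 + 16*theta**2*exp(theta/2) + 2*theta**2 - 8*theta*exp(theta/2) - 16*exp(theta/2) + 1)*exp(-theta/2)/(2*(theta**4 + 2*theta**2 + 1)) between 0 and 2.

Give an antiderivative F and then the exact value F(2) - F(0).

Differentiate the proposed F(theta) back; it has to land on f(theta) exactly.
F(theta) = -4*theta/(theta**2/2 + 1/2) - exp(-theta/2) + 1/(theta**2/2 + 1/2) is an antiderivative of f.
Check: d/dtheta[-4*theta/(theta**2/2 + 1/2) - exp(-theta/2) + 1/(theta**2/2 + 1/2)] = (theta**4 + 16*theta**2*exp(theta/2) + 2*theta**2 - 8*theta*exp(theta/2) - 16*exp(theta/2) + 1)/(2*theta**4*exp(theta/2) + 4*theta**2*exp(theta/2) + 2*exp(theta/2)), which equals f(theta).
F(2) = -14/5 - exp(-1); F(0) = 1.
Integral = F(2) - F(0) = -19/5 - exp(-1).

Antiderivative: F(theta) = -4*theta/(theta**2/2 + 1/2) - exp(-theta/2) + 1/(theta**2/2 + 1/2); value = -19/5 - exp(-1)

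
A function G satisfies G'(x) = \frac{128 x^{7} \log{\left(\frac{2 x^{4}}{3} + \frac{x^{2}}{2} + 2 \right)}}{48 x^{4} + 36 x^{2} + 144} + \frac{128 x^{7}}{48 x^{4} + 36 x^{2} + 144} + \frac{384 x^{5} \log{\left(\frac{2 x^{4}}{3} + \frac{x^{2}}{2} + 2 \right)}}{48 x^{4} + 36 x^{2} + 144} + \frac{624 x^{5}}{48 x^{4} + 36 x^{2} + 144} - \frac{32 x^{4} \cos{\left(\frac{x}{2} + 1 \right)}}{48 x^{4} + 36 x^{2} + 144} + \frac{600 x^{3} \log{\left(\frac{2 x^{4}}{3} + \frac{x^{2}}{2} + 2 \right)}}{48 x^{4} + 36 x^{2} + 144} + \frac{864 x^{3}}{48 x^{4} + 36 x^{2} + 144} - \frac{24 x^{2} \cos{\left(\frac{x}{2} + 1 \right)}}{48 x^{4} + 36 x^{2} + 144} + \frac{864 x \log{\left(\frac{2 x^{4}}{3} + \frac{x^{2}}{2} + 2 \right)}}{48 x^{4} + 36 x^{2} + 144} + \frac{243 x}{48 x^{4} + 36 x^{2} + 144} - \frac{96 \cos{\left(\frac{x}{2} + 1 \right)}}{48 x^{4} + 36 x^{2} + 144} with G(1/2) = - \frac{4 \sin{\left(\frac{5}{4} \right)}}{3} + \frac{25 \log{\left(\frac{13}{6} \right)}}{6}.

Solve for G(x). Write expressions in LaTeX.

G(x) = \frac{\left(- 4 x^{2} - 9\right)^{2} \log{\left(\frac{2 x^{4}}{3} + \frac{x^{2}}{2} + 2 \right)} - 32 \sin{\left(\frac{x}{2} + 1 \right)}}{24}

The integrand splits into summands that can be handled one at a time.
A general antiderivative is \frac{3 \left(- \frac{4 x^{2}}{3} - 3\right)^{2} \log{\left(\frac{2 x^{4}}{3} + \frac{x^{2}}{2} + 2 \right)}}{8} - \frac{4 \sin{\left(\frac{x}{2} + 1 \right)}}{3} + C.
The condition gives C = - \frac{4 \sin{\left(\frac{5}{4} \right)}}{3} + \frac{25 \log{\left(\frac{13}{6} \right)}}{6} - (- \frac{4 \sin{\left(\frac{5}{4} \right)}}{3} + \frac{25 \log{\left(\frac{13}{6} \right)}}{6}) = 0.
So G(x) = \frac{\left(- 4 x^{2} - 9\right)^{2} \log{\left(\frac{2 x^{4}}{3} + \frac{x^{2}}{2} + 2 \right)} - 32 \sin{\left(\frac{x}{2} + 1 \right)}}{24}.
Check: d/dx[\frac{\left(- 4 x^{2} - 9\right)^{2} \log{\left(\frac{2 x^{4}}{3} + \frac{x^{2}}{2} + 2 \right)} - 32 \sin{\left(\frac{x}{2} + 1 \right)}}{24}] = \frac{128 x^{7} \log{\left(\frac{2 x^{4}}{3} + \frac{x^{2}}{2} + 2 \right)} + 128 x^{7} + 384 x^{5} \log{\left(\frac{2 x^{4}}{3} + \frac{x^{2}}{2} + 2 \right)} + 624 x^{5} - 32 x^{4} \cos{\left(\frac{x}{2} + 1 \right)} + 600 x^{3} \log{\left(\frac{2 x^{4}}{3} + \frac{x^{2}}{2} + 2 \right)} + 864 x^{3} - 24 x^{2} \cos{\left(\frac{x}{2} + 1 \right)} + 864 x \log{\left(\frac{2 x^{4}}{3} + \frac{x^{2}}{2} + 2 \right)} + 243 x - 96 \cos{\left(\frac{x}{2} + 1 \right)}}{48 x^{4} + 36 x^{2} + 144}, which equals G'(x).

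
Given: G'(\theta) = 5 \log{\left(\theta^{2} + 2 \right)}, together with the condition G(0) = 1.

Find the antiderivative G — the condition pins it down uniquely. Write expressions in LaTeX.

Whatever form G(\theta) takes, its d/d\theta must return the stated G'(\theta).
A general antiderivative is 5 \theta \log{\left(\theta^{2} + 2 \right)} - 10 \theta + 10 \sqrt{2} \operatorname{atan}{\left(\frac{\sqrt{2} \theta}{2} \right)} + C.
The condition gives C = 1 - (0) = 1.
So G(\theta) = 5 \theta \log{\left(\theta^{2} + 2 \right)} - 10 \theta + 10 \sqrt{2} \operatorname{atan}{\left(\frac{\sqrt{2} \theta}{2} \right)} + 1.
Check: d/d\theta[5 \theta \log{\left(\theta^{2} + 2 \right)} - 10 \theta + 10 \sqrt{2} \operatorname{atan}{\left(\frac{\sqrt{2} \theta}{2} \right)} + 1] = 5 \log{\left(\theta^{2} + 2 \right)} = G'(\theta).

G(\theta) = 5 \theta \log{\left(\theta^{2} + 2 \right)} - 10 \theta + 10 \sqrt{2} \operatorname{atan}{\left(\frac{\sqrt{2} \theta}{2} \right)} + 1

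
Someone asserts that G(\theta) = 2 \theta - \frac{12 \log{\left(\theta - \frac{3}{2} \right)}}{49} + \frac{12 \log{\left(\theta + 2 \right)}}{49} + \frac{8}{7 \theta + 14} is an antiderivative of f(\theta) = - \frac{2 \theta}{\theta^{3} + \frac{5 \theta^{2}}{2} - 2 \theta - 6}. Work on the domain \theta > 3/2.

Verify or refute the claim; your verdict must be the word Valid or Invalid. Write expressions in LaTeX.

Invalid: d/d\theta[G] - f = 2, which is not 0.

d/d\theta[G] = \frac{4 \theta^{3} + 10 \theta^{2} - 12 \theta - 24}{2 \theta^{3} + 5 \theta^{2} - 4 \theta - 12}
d/d\theta[G] - f(\theta) = 2 != 0.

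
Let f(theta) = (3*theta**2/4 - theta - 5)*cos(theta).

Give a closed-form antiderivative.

Recover f(theta) by differentiating a candidate F(theta); any mismatch rules it out.
Check: d/dtheta[3*theta**2*sin(theta)/4 - theta*sin(theta) + 3*theta*cos(theta)/2 - 13*sin(theta)/2 - cos(theta)] = 3*theta**2*cos(theta)/4 - theta*cos(theta) - 5*cos(theta), which equals f(theta).

An antiderivative is F(theta) = 3*theta**2*sin(theta)/4 - theta*sin(theta) + 3*theta*cos(theta)/2 - 13*sin(theta)/2 - cos(theta).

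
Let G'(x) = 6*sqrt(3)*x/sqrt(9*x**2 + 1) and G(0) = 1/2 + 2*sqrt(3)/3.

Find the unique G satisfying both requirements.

G'(x) matches the chain-rule pattern g'(h)*h' with inner function h(x) = 3*x**2 + 1/3; substituting u = h(x) collapses the integral.
A general antiderivative is 2*sqrt(3*x**2 + 1/3) + C.
The condition gives C = 1/2 + 2*sqrt(3)/3 - (2*sqrt(3)/3) = 1/2.
So G(x) = (4*sqrt(3)*sqrt(9*x**2 + 1) + 3)/6.
Check: d/dx[(4*sqrt(3)*sqrt(9*x**2 + 1) + 3)/6] = 6*sqrt(3)*x/sqrt(9*x**2 + 1) = G'(x).

G(x) = (4*sqrt(3)*sqrt(9*x**2 + 1) + 3)/6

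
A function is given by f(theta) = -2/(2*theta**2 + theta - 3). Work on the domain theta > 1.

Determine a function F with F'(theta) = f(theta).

Factor the denominator ((theta - 1)*(2*theta + 3)) and decompose: f = 4/(5*(2*theta + 3)) - 2/(5*(theta - 1)); each piece integrates to a log, atan, or power term.
Check: d/dtheta[-2*log(theta - 1)/5 + 2*log(theta + 3/2)/5] = -2/(2*theta**2 + theta - 3) = f(theta).

An antiderivative is F(theta) = -2*log(theta - 1)/5 + 2*log(theta + 3/2)/5.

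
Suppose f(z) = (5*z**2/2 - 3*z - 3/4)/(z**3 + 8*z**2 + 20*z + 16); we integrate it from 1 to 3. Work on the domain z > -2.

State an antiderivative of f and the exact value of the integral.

Antiderivative: F(z) = -(165*z*log(z + 2) - 205*z*log(z + 4) + 330*log(z + 2) - 410*log(z + 4) + 122)/(16*(z + 2)); value = -185*log(5)/8 + 61/60 + 165*log(3)/16 + 205*log(7)/16

Factor the denominator (4*(z + 2)**2*(z + 4)) and decompose: f = 205/(16*(z + 4)) - 165/(16*(z + 2)) + 61/(8*(z + 2)**2); each piece integrates to a log, atan, or power term.
F(z) = -(165*z*log(z + 2) - 205*z*log(z + 4) + 330*log(z + 2) - 410*log(z + 4) + 122)/(16*(z + 2)) is an antiderivative of f.
Check: d/dz[-(165*z*log(z + 2) - 205*z*log(z + 4) + 330*log(z + 2) - 410*log(z + 4) + 122)/(16*(z + 2))] = (10*z**2 - 12*z - 3)/(4*z**3 + 32*z**2 + 80*z + 64), which equals f(z).
F(3) = -165*log(5)/16 - 61/40 + 205*log(7)/16; F(1) = -165*log(3)/16 - 61/24 + 205*log(5)/16.
Integral = F(3) - F(1) = -185*log(5)/8 + 61/60 + 165*log(3)/16 + 205*log(7)/16.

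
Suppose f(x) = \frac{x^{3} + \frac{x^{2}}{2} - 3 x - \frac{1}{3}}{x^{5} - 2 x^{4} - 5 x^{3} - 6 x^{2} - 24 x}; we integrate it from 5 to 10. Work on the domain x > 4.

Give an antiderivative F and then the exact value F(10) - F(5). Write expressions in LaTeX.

Factor the denominator (6 x \left(x - 4\right) \left(x + 2\right) \left(x^{2} + 3\right)) and decompose: f = - \frac{337 x - 1122}{2394 \left(x^{2} + 3\right)} - \frac{1}{252 \left(x + 2\right)} + \frac{179}{1368 \left(x - 4\right)} + \frac{1}{72 x}; each piece integrates to a log, atan, or power term.
F(x) = \frac{\log{\left(x \right)}}{72} + \frac{179 \log{\left(x - 4 \right)}}{1368} - \frac{\log{\left(x + 2 \right)}}{252} - \frac{337 \log{\left(x^{2} + 3 \right)}}{4788} + \frac{187 \sqrt{3} \operatorname{atan}{\left(\frac{\sqrt{3} x}{3} \right)}}{1197} is an antiderivative of f.
Check: d/dx[\frac{\log{\left(x \right)}}{72} + \frac{179 \log{\left(x - 4 \right)}}{1368} - \frac{\log{\left(x + 2 \right)}}{252} - \frac{337 \log{\left(x^{2} + 3 \right)}}{4788} + \frac{187 \sqrt{3} \operatorname{atan}{\left(\frac{\sqrt{3} x}{3} \right)}}{1197}] = \frac{6 x^{3} + 3 x^{2} - 18 x - 2}{6 x^{5} - 12 x^{4} - 30 x^{3} - 36 x^{2} - 144 x}, which equals f(x).
F(10) = - \frac{337 \log{\left(103 \right)}}{4788} - \frac{\log{\left(12 \right)}}{252} + \frac{\log{\left(10 \right)}}{72} + \frac{179 \log{\left(6 \right)}}{1368} + \frac{187 \sqrt{3} \operatorname{atan}{\left(\frac{10 \sqrt{3}}{3} \right)}}{1197}; F(5) = - \frac{337 \log{\left(28 \right)}}{4788} - \frac{\log{\left(7 \right)}}{252} + \frac{\log{\left(5 \right)}}{72} + \frac{187 \sqrt{3} \operatorname{atan}{\left(\frac{5 \sqrt{3}}{3} \right)}}{1197}.
Integral = F(10) - F(5) = - \frac{187 \sqrt{3} \operatorname{atan}{\left(\frac{5 \sqrt{3}}{3} \right)}}{1197} - \frac{337 \log{\left(103 \right)}}{4788} - \frac{\log{\left(5 \right)}}{72} - \frac{\log{\left(12 \right)}}{252} + \frac{\log{\left(7 \right)}}{252} + \frac{\log{\left(10 \right)}}{72} + \frac{179 \log{\left(6 \right)}}{1368} + \frac{337 \log{\left(28 \right)}}{4788} + \frac{187 \sqrt{3} \operatorname{atan}{\left(\frac{10 \sqrt{3}}{3} \right)}}{1197}.

Antiderivative: F(x) = \frac{\log{\left(x \right)}}{72} + \frac{179 \log{\left(x - 4 \right)}}{1368} - \frac{\log{\left(x + 2 \right)}}{252} - \frac{337 \log{\left(x^{2} + 3 \right)}}{4788} + \frac{187 \sqrt{3} \operatorname{atan}{\left(\frac{\sqrt{3} x}{3} \right)}}{1197}; value = - \frac{187 \sqrt{3} \operatorname{atan}{\left(\frac{5 \sqrt{3}}{3} \right)}}{1197} - \frac{337 \log{\left(103 \right)}}{4788} - \frac{\log{\left(5 \right)}}{72} - \frac{\log{\left(12 \right)}}{252} + \frac{\log{\left(7 \right)}}{252} + \frac{\log{\left(10 \right)}}{72} + \frac{179 \log{\left(6 \right)}}{1368} + \frac{337 \log{\left(28 \right)}}{4788} + \frac{187 \sqrt{3} \operatorname{atan}{\left(\frac{10 \sqrt{3}}{3} \right)}}{1197}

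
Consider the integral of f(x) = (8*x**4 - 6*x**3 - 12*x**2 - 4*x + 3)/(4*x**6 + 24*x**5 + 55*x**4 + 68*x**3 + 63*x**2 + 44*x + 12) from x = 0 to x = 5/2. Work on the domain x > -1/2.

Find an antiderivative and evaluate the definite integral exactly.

Antiderivative: F(x) = -(-845*x*log(x + 1/2) + 38475*x*log(x + 3/2) - 38584*x*log(x + 2) + 477*x*log(x**2 + 1) + 1377*x*atan(x) - 1690*log(x + 1/2) + 76950*log(x + 3/2) - 77168*log(x + 2) + 954*log(x**2 + 1) + 2754*atan(x) + 27105)/(2925*(x + 2)); value = -171*log(4)/13 - 2903*log(2)/225 - 153*atan(5/2)/325 - 53*log(29/4)/325 + 13*log(3)/45 + 139/54 + 171*log(3/2)/13 + 2968*log(9/2)/225

Factor the denominator ((x + 2)**2*(2*x + 1)*(2*x + 3)*(x**2 + 1)) and decompose: f = -(106*x + 153)/(325*(x**2 + 1)) - 342/(13*(2*x + 3)) + 26/(45*(2*x + 1)) + 2968/(225*(x + 2)) + 139/(15*(x + 2)**2); each piece integrates to a log, atan, or power term.
F(x) = -(-845*x*log(x + 1/2) + 38475*x*log(x + 3/2) - 38584*x*log(x + 2) + 477*x*log(x**2 + 1) + 1377*x*atan(x) - 1690*log(x + 1/2) + 76950*log(x + 3/2) - 77168*log(x + 2) + 954*log(x**2 + 1) + 2754*atan(x) + 27105)/(2925*(x + 2)) is an antiderivative of f.
Check: d/dx[-(-845*x*log(x + 1/2) + 38475*x*log(x + 3/2) - 38584*x*log(x + 2) + 477*x*log(x**2 + 1) + 1377*x*atan(x) - 1690*log(x + 1/2) + 76950*log(x + 3/2) - 77168*log(x + 2) + 954*log(x**2 + 1) + 2754*atan(x) + 27105)/(2925*(x + 2))] = (8*x**4 - 6*x**3 - 12*x**2 - 4*x + 3)/(4*x**6 + 24*x**5 + 55*x**4 + 68*x**3 + 63*x**2 + 44*x + 12) = f(x).
F(5/2) = -171*log(4)/13 - 278/135 - 153*atan(5/2)/325 - 53*log(29/4)/325 + 13*log(3)/45 + 2968*log(9/2)/225; F(0) = -171*log(3/2)/13 - 139/30 + 2903*log(2)/225.
Integral = F(5/2) - F(0) = -171*log(4)/13 - 2903*log(2)/225 - 153*atan(5/2)/325 - 53*log(29/4)/325 + 13*log(3)/45 + 139/54 + 171*log(3/2)/13 + 2968*log(9/2)/225.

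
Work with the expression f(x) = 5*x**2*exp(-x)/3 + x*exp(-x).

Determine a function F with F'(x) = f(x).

An antiderivative is F(x) = (-5*x**2 - 13*x - 13)*exp(-x)/3.

Recognize the product-rule pattern: f = u'v + uv' with u = -5*x**2/3 - 13*x/3 - 13/3, v = exp(-x), so integration by parts undoes it.
Check: d/dx[(-5*x**2 - 13*x - 13)*exp(-x)/3] = (5*x**2 + 3*x)*exp(-x)/3, which equals f(x).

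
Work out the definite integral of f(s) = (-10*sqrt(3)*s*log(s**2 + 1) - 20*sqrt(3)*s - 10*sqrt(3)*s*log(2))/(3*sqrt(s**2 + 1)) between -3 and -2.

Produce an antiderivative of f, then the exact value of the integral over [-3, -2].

Antiderivative: F(s) = -10*sqrt(3)*sqrt(s**2 + 1)*log(2*s**2 + 2)/3; value = -10*sqrt(15)*log(10)/3 + 10*sqrt(30)*log(20)/3

Recognize the product-rule pattern: f = u'v + uv' with u = -10*sqrt(3*s**2 + 3)/3, v = log(2*s**2 + 2), so integration by parts undoes it.
F(s) = -10*sqrt(3)*sqrt(s**2 + 1)*log(2*s**2 + 2)/3 is an antiderivative of f.
Check: d/ds[-10*sqrt(3)*sqrt(s**2 + 1)*log(2*s**2 + 2)/3] = (-10*sqrt(3)*s*log(s**2 + 1) - 20*sqrt(3)*s - 10*sqrt(3)*s*log(2))/(3*sqrt(s**2 + 1)) = f(s).
F(-2) = -10*sqrt(15)*log(10)/3; F(-3) = -10*sqrt(30)*log(20)/3.
Integral = F(-2) - F(-3) = -10*sqrt(15)*log(10)/3 + 10*sqrt(30)*log(20)/3.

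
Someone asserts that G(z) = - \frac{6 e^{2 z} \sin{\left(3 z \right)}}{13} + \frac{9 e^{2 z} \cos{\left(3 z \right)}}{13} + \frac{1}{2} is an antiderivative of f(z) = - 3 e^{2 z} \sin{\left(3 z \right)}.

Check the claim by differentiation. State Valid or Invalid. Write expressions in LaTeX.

Valid: G'(z) = f(z).

d/dz[G] = - 3 e^{2 z} \sin{\left(3 z \right)}
This equals f(z) exactly, so the claim holds.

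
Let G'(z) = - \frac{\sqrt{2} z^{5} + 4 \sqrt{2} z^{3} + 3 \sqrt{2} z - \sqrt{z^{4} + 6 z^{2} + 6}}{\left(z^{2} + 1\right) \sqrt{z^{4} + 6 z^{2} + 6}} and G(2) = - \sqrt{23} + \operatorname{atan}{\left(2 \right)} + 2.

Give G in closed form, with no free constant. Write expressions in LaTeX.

A candidate passes only if d/dz[G] lands on the given G'(z) exactly.
A general antiderivative is - \sqrt{\frac{z^{4}}{2} + 3 z^{2} + 3} + \operatorname{atan}{\left(z \right)} + C.
The condition gives C = - \sqrt{23} + \operatorname{atan}{\left(2 \right)} + 2 - (- \sqrt{23} + \operatorname{atan}{\left(2 \right)}) = 2.
So G(z) = \frac{\sqrt{2} \left(- \sqrt{z^{4} + 6 z^{2} + 6} + \sqrt{2} \operatorname{atan}{\left(z \right)} + 2 \sqrt{2}\right)}{2}.
Check: d/dz[\frac{\sqrt{2} \left(- \sqrt{z^{4} + 6 z^{2} + 6} + \sqrt{2} \operatorname{atan}{\left(z \right)} + 2 \sqrt{2}\right)}{2}] = \frac{- \sqrt{2} z^{5} - 4 \sqrt{2} z^{3} - 3 \sqrt{2} z + \sqrt{z^{4} + 6 z^{2} + 6}}{z^{2} \sqrt{z^{4} + 6 z^{2} + 6} + \sqrt{z^{4} + 6 z^{2} + 6}}, which equals G'(z).

G(z) = \frac{\sqrt{2} \left(- \sqrt{z^{4} + 6 z^{2} + 6} + \sqrt{2} \operatorname{atan}{\left(z \right)} + 2 \sqrt{2}\right)}{2}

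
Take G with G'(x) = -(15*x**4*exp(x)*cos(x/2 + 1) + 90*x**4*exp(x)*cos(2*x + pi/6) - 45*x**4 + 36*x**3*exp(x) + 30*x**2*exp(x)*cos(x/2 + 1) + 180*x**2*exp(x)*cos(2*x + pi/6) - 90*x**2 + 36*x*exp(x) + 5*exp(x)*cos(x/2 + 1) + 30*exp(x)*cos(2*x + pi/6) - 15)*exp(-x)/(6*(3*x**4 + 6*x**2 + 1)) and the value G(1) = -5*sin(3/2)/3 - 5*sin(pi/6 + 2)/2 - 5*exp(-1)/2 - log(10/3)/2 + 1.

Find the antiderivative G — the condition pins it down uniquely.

Since d/dx undoes antidifferentiation here, G(x) must give back the stated G'(x).
A general antiderivative is -log(x**4 + 2*x**2 + 1/3)/2 - 5*sin(x/2 + 1)/3 - 5*sin(2*x + pi/6)/2 - 5*exp(-x)/2 + C.
The condition gives C = -5*sin(3/2)/3 - 5*sin(pi/6 + 2)/2 - 5*exp(-1)/2 - log(10/3)/2 + 1 - (-5*sin(3/2)/3 - 5*sin(pi/6 + 2)/2 - 5*exp(-1)/2 - log(10/3)/2) = 1.
So G(x) = (-3*exp(x)*log(x**4 + 2*x**2 + 1/3) - 10*exp(x)*sin(x/2 + 1) - 15*exp(x)*sin(2*x + pi/6) + 6*exp(x) - 15)*exp(-x)/6.
Check: d/dx[(-3*exp(x)*log(x**4 + 2*x**2 + 1/3) - 10*exp(x)*sin(x/2 + 1) - 15*exp(x)*sin(2*x + pi/6) + 6*exp(x) - 15)*exp(-x)/6] = (-15*x**4*exp(x)*cos(x/2 + 1) - 90*x**4*exp(x)*cos(2*x + pi/6) + 45*x**4 - 36*x**3*exp(x) - 30*x**2*exp(x)*cos(x/2 + 1) - 180*x**2*exp(x)*cos(2*x + pi/6) + 90*x**2 - 36*x*exp(x) - 5*exp(x)*cos(x/2 + 1) - 30*exp(x)*cos(2*x + pi/6) + 15)/(18*x**4*exp(x) + 36*x**2*exp(x) + 6*exp(x)), which equals G'(x).

G(x) = (-3*exp(x)*log(x**4 + 2*x**2 + 1/3) - 10*exp(x)*sin(x/2 + 1) - 15*exp(x)*sin(2*x + pi/6) + 6*exp(x) - 15)*exp(-x)/6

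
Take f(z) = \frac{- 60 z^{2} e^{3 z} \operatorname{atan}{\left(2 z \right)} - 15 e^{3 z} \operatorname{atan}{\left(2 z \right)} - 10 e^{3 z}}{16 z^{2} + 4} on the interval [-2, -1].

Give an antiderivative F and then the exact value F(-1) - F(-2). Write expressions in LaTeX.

Antiderivative: F(z) = - \frac{5 e^{3 z} \operatorname{atan}{\left(2 z \right)}}{4}; value = - \frac{5 \operatorname{atan}{\left(4 \right)}}{4 e^{6}} + \frac{5 \operatorname{atan}{\left(2 \right)}}{4 e^{3}}

f has the shape u'v + uv' for u = - \frac{5 \operatorname{atan}{\left(2 z \right)}}{4} and v = e^{3 z} — it is the derivative of the product u*v.
F(z) = - \frac{5 e^{3 z} \operatorname{atan}{\left(2 z \right)}}{4} is an antiderivative of f.
Check: d/dz[- \frac{5 e^{3 z} \operatorname{atan}{\left(2 z \right)}}{4}] = \frac{- 60 z^{2} e^{3 z} \operatorname{atan}{\left(2 z \right)} - 15 e^{3 z} \operatorname{atan}{\left(2 z \right)} - 10 e^{3 z}}{16 z^{2} + 4} = f(z).
F(-1) = \frac{5 \operatorname{atan}{\left(2 \right)}}{4 e^{3}}; F(-2) = \frac{5 \operatorname{atan}{\left(4 \right)}}{4 e^{6}}.
Integral = F(-1) - F(-2) = - \frac{5 \operatorname{atan}{\left(4 \right)}}{4 e^{6}} + \frac{5 \operatorname{atan}{\left(2 \right)}}{4 e^{3}}.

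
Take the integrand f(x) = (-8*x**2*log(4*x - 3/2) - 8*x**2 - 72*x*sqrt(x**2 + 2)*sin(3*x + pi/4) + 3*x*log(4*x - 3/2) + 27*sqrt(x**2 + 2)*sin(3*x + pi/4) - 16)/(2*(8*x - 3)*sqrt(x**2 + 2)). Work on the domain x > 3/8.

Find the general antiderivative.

F(x) = -sqrt(x**2 + 2)*log(4*x - 3/2)/2 + 3*cos(3*x + pi/4)/2 + C

For F(x) to be correct the identity F'(x) - f(x) = 0 must hold.
Check: d/dx[-sqrt(x**2 + 2)*log(4*x - 3/2)/2 + 3*cos(3*x + pi/4)/2] = (-8*x**2*log(4*x - 3/2) - 8*x**2 - 72*x*sqrt(x**2 + 2)*sin(3*x + pi/4) + 3*x*log(4*x - 3/2) + 27*sqrt(x**2 + 2)*sin(3*x + pi/4) - 16)/(16*x*sqrt(x**2 + 2) - 6*sqrt(x**2 + 2)), which equals f(x).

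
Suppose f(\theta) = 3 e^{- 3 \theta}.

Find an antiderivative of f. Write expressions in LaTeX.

An antiderivative is F(\theta) = - e^{- 3 \theta}.

A first test for any F(\theta): its \theta-derivative must equal f(\theta) identically.
Check: d/d\theta[- e^{- 3 \theta}] = 3 e^{- 3 \theta} = f(\theta).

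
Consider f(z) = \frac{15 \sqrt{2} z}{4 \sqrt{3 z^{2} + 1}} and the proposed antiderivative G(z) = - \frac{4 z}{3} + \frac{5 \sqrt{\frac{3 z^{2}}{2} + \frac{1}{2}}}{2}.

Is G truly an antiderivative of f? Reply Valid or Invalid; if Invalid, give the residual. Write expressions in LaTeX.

d/dz[G] = \frac{45 \sqrt{2} z - 16 \sqrt{3 z^{2} + 1}}{12 \sqrt{3 z^{2} + 1}}
d/dz[G] - f(z) = - \frac{4}{3} != 0.

Invalid: d/dz[G] - f = - \frac{4}{3}, which is not 0.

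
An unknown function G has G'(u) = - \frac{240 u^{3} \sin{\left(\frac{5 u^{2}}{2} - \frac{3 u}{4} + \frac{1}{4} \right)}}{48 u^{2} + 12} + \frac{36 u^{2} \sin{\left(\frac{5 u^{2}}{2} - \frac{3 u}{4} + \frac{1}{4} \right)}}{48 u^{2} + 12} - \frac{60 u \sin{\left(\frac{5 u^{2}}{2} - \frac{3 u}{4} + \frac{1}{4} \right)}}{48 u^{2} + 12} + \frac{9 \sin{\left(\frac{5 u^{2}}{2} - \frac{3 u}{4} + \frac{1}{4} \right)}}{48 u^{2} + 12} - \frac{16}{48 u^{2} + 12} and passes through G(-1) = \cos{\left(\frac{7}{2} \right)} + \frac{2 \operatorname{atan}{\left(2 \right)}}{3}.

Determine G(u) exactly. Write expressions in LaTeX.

G(u) = \frac{3 \cos{\left(\frac{5 u^{2}}{2} - \frac{3 u}{4} + \frac{1}{4} \right)} - 2 \operatorname{atan}{\left(2 u \right)}}{3}

The integrand splits into summands that can be handled one at a time.
A general antiderivative is \cos{\left(\frac{5 u^{2}}{2} - \frac{3 u}{4} + \frac{1}{4} \right)} - \frac{2 \operatorname{atan}{\left(2 u \right)}}{3} + C.
The condition gives C = \cos{\left(\frac{7}{2} \right)} + \frac{2 \operatorname{atan}{\left(2 \right)}}{3} - (\cos{\left(\frac{7}{2} \right)} + \frac{2 \operatorname{atan}{\left(2 \right)}}{3}) = 0.
So G(u) = \frac{3 \cos{\left(\frac{5 u^{2}}{2} - \frac{3 u}{4} + \frac{1}{4} \right)} - 2 \operatorname{atan}{\left(2 u \right)}}{3}.
Check: d/du[\frac{3 \cos{\left(\frac{5 u^{2}}{2} - \frac{3 u}{4} + \frac{1}{4} \right)} - 2 \operatorname{atan}{\left(2 u \right)}}{3}] = \frac{- 240 u^{3} \sin{\left(\frac{5 u^{2}}{2} - \frac{3 u}{4} + \frac{1}{4} \right)} + 36 u^{2} \sin{\left(\frac{5 u^{2}}{2} - \frac{3 u}{4} + \frac{1}{4} \right)} - 60 u \sin{\left(\frac{5 u^{2}}{2} - \frac{3 u}{4} + \frac{1}{4} \right)} + 9 \sin{\left(\frac{5 u^{2}}{2} - \frac{3 u}{4} + \frac{1}{4} \right)} - 16}{48 u^{2} + 12}, which equals G'(u).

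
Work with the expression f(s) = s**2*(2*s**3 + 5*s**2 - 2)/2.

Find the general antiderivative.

F(s) = s**3*(s**3 + 3*s**2 - 2)/6 + C

Check any antiderivative F(s) by computing F'(s) and comparing it with f(s).
Check: d/ds[s**3*(s**3 + 3*s**2 - 2)/6] = s**5 + 5*s**4/2 - s**2, which equals f(s).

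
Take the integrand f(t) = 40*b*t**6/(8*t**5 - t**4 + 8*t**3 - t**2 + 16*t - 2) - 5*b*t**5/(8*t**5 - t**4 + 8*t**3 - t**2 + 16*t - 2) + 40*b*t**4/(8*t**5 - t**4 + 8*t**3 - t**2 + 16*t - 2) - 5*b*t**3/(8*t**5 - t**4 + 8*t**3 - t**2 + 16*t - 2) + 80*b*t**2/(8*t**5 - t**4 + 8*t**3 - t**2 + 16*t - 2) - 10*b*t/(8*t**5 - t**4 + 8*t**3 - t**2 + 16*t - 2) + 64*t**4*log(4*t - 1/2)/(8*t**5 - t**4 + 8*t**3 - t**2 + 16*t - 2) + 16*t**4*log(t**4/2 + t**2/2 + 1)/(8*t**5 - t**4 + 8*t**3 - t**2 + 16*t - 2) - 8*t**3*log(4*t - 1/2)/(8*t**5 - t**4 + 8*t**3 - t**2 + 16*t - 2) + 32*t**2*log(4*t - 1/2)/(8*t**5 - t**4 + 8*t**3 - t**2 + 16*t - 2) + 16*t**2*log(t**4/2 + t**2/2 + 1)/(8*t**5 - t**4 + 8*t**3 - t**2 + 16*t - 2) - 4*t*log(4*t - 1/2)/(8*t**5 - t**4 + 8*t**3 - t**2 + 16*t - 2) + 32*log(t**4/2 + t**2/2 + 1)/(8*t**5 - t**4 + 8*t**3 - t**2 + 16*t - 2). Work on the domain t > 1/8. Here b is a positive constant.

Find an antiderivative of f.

The integrand splits into summands that can be handled one at a time.
Check: d/dt[5*b*t**2/2 + 2*log(4*t - 1/2)*log(t**4/2 + t**2/2 + 1)] = (40*b*t**6 - 5*b*t**5 + 40*b*t**4 - 5*b*t**3 + 80*b*t**2 - 10*b*t + 64*t**4*log(4*t - 1/2) + 16*t**4*log(t**4/2 + t**2/2 + 1) - 8*t**3*log(4*t - 1/2) + 32*t**2*log(4*t - 1/2) + 16*t**2*log(t**4/2 + t**2/2 + 1) - 4*t*log(4*t - 1/2) + 32*log(t**4/2 + t**2/2 + 1))/(8*t**5 - t**4 + 8*t**3 - t**2 + 16*t - 2), which equals f(t).

An antiderivative is F(t) = 5*b*t**2/2 + 2*log(4*t - 1/2)*log(t**4/2 + t**2/2 + 1).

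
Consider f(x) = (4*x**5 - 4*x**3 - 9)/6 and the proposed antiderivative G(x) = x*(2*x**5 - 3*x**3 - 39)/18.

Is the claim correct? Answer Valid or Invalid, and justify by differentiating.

Invalid: d/dx[G] - f = -2/3, which is not 0.

d/dx[G] = 2*x**5/3 - 2*x**3/3 - 13/6
d/dx[G] - f(x) = -2/3 != 0.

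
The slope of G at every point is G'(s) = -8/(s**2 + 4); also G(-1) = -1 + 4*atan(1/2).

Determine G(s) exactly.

G(s) = -4*atan(s/2) - 1

Any candidate G(s) must reproduce the stated G'(s) exactly.
A general antiderivative is -4*atan(s/2) + C.
The condition gives C = -1 + 4*atan(1/2) - (4*atan(1/2)) = -1.
So G(s) = -4*atan(s/2) - 1.
Check: d/ds[-4*atan(s/2) - 1] = -8/(s**2 + 4) = G'(s).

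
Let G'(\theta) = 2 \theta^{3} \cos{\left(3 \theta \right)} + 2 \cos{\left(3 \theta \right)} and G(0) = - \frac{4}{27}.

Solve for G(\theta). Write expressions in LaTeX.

Integrate term by term and add the pieces.
A general antiderivative is \frac{2 \theta^{3} \sin{\left(3 \theta \right)}}{3} + \frac{2 \theta^{2} \cos{\left(3 \theta \right)}}{3} - \frac{4 \theta \sin{\left(3 \theta \right)}}{9} + \frac{2 \sin{\left(3 \theta \right)}}{3} - \frac{4 \cos{\left(3 \theta \right)}}{27} + C.
The condition gives C = - \frac{4}{27} - (- \frac{4}{27}) = 0.
So G(\theta) = \frac{2 \theta^{3} \sin{\left(3 \theta \right)}}{3} + \frac{2 \theta^{2} \cos{\left(3 \theta \right)}}{3} - \frac{4 \theta \sin{\left(3 \theta \right)}}{9} + \frac{2 \sin{\left(3 \theta \right)}}{3} - \frac{4 \cos{\left(3 \theta \right)}}{27}.
Check: d/d\theta[\frac{2 \theta^{3} \sin{\left(3 \theta \right)}}{3} + \frac{2 \theta^{2} \cos{\left(3 \theta \right)}}{3} - \frac{4 \theta \sin{\left(3 \theta \right)}}{9} + \frac{2 \sin{\left(3 \theta \right)}}{3} - \frac{4 \cos{\left(3 \theta \right)}}{27}] = 2 \theta^{3} \cos{\left(3 \theta \right)} + 2 \cos{\left(3 \theta \right)} = G'(\theta).

G(\theta) = \frac{2 \theta^{3} \sin{\left(3 \theta \right)}}{3} + \frac{2 \theta^{2} \cos{\left(3 \theta \right)}}{3} - \frac{4 \theta \sin{\left(3 \theta \right)}}{9} + \frac{2 \sin{\left(3 \theta \right)}}{3} - \frac{4 \cos{\left(3 \theta \right)}}{27}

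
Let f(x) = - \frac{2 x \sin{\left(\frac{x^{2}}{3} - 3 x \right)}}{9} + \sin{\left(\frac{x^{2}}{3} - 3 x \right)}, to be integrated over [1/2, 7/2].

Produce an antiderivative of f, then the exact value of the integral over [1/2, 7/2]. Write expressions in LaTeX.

Antiderivative: F(x) = \frac{\cos{\left(\frac{x^{2}}{3} - 3 x \right)}}{3}; value = - \frac{\cos{\left(\frac{17}{12} \right)}}{3} + \frac{\cos{\left(\frac{77}{12} \right)}}{3}

The substitution u = \frac{x^{2}}{3} - 3 x works: f is exactly (dF/du)*(du/dx) for that inner function.
F(x) = \frac{\cos{\left(\frac{x^{2}}{3} - 3 x \right)}}{3} is an antiderivative of f.
Check: d/dx[\frac{\cos{\left(\frac{x^{2}}{3} - 3 x \right)}}{3}] = - \frac{2 x \sin{\left(\frac{x^{2}}{3} - 3 x \right)}}{9} + \sin{\left(\frac{x^{2}}{3} - 3 x \right)} = f(x).
F(7/2) = \frac{\cos{\left(\frac{77}{12} \right)}}{3}; F(1/2) = \frac{\cos{\left(\frac{17}{12} \right)}}{3}.
Integral = F(7/2) - F(1/2) = - \frac{\cos{\left(\frac{17}{12} \right)}}{3} + \frac{\cos{\left(\frac{77}{12} \right)}}{3}.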